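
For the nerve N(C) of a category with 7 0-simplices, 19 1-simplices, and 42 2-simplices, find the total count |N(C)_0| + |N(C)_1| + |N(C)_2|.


The 2-skeleton of the nerve N(C) consists of simplices in dimensions 0, 1, 2:
  |N(C)_0| = 7 (objects)
  |N(C)_1| = 19 (morphisms)
  |N(C)_2| = 42 (composable pairs)
Total = 7 + 19 + 42 = 68

68


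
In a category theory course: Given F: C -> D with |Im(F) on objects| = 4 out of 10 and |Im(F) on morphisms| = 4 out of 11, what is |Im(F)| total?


The image of F consists of distinct objects and distinct morphisms.
|Im(F)| on objects = 4
|Im(F)| on morphisms = 4
Total image cardinality = 4 + 4 = 8

8


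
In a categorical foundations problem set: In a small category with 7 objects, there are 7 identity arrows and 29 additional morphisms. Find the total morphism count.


Each object has an identity morphism, giving 7 identities.
Adding the 29 non-identity morphisms:
Total = 7 + 29 = 36

36


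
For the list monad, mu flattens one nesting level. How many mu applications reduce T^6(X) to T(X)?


Each application of mu: T^2 -> T removes one layer of nesting.
Starting at depth 6 (i.e., T^6(X)), we need to reach T(X).
Number of mu applications = 6 - 1 = 5

5


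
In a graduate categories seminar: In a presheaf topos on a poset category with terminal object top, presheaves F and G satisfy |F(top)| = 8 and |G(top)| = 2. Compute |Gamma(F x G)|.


Global sections of a presheaf on a poset with terminal top satisfy
Gamma(H) ~ H(top). Presheaves admit pointwise products, so
(F x G)(top) = F(top) x G(top) (Cartesian product).
|Gamma(F x G)| = |F(top)| * |G(top)| = 8 * 2 = 16.

16


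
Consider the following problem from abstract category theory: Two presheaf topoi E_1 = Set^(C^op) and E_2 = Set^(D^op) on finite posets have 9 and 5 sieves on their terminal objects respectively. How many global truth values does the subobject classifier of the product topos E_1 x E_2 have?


In a product of presheaf topoi E_1 x E_2, the subobject classifier
is Omega = Omega_1 x Omega_2 (componentwise), so
|Omega(top)| = |Omega_1(top_1)| * |Omega_2(top_2)|.
= 9 * 5 = 45.

45


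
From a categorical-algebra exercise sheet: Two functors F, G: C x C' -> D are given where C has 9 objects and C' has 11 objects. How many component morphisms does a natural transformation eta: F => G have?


A natural transformation eta: F => G assigns one component morphism per
object of the domain category.
The domain is the product category C x C', so
|Ob(C x C')| = |Ob(C)| * |Ob(C')| = 9 * 11 = 99.
Therefore eta has 99 component morphisms.

99


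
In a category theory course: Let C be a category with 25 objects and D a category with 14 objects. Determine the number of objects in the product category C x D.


The product category C x D has objects that are pairs (c, d).
Number of pairs = |Ob(C)| * |Ob(D)| = 25 * 14 = 350

350


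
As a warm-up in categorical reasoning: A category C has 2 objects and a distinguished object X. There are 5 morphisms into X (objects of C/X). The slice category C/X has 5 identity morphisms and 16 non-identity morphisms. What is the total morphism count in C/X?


In the slice category C/X, objects are morphisms to X.
Identity morphisms: 5 (one per object of C/X).
Non-identity morphisms: 16.
Total = 5 + 16 = 21

21


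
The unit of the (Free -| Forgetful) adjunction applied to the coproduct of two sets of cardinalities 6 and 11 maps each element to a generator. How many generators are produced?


The unit eta_X: X -> U(F(X)) of the Free-Forgetful adjunction
maps each element of X to a generator of F(X). For X = S + T (disjoint
union in Set), |S + T| = |S| + |T|.
Total mappings = 6 + 11 = 17.

17


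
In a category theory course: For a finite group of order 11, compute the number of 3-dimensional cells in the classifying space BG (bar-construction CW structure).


In the bar-construction CW model of BG, the n-cells are indexed by
n-tuples [g_1|...|g_n] of non-identity elements of G (degenerate
simplices with some g_i = e do not contribute cells), so there are
(|G| - 1)^n n-cells.
For dim = 3 with |G| = 11:
cells = (11 - 1)^3 = 10^3 = 1000

1000


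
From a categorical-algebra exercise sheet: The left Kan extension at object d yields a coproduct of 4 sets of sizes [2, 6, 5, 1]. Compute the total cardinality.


Pointwise, the left Kan extension (Lan_F H)(d) is the colimit, indexed
by the comma category (F downarrow d), of H composed with the
projection (F downarrow d) -> C. Here that colimit is given
as a coproduct (disjoint union) of sets, so its cardinality is the
sum of the sizes of the summands.
Coproduct of sets with sizes: 2 + 6 + 5 + 1
= 14

14


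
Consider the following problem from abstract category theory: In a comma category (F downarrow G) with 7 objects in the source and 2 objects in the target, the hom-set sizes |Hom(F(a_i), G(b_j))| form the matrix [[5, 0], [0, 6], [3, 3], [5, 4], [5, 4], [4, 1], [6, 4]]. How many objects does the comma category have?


Objects of (F downarrow G) are triples (a, b, h: F(a)->G(b)).
The count equals the sum of all entries in the hom-matrix.
sum(row 0) = 5
sum(row 1) = 6
sum(row 2) = 6
sum(row 3) = 9
sum(row 4) = 9
sum(row 5) = 5
sum(row 6) = 10
Grand total = 50

50


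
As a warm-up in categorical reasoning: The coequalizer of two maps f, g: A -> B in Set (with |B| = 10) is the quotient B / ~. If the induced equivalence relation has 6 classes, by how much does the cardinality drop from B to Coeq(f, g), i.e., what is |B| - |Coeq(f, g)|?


The coequalizer Coeq(f, g) = B / ~ has one element per equivalence class.
|B| = 10, |Coeq(f, g)| = 6.
|B| - |Coeq(f, g)| = 10 - 6 = 4.

4


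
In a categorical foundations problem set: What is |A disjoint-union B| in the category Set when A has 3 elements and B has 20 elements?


In Set, the coproduct A + B is the disjoint union.
|A + B| = |A| + |B| = 3 + 20 = 23

23


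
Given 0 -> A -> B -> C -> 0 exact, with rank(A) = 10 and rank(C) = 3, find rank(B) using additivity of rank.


For a short exact sequence 0 -> A -> B -> C -> 0,
rank is additive: rank(B) = rank(A) + rank(C).
rank(B) = 10 + 3 = 13

13


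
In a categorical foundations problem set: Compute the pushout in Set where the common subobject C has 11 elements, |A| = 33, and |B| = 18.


The pushout A +_C B identifies the images of C in A and B.
|A +_C B| = |A| + |B| - |C| (for injections).
= 33 + 18 - 11 = 40

40


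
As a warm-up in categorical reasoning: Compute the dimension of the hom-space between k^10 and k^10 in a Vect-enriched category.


In Vect-enriched categories, Hom(k^n, k^m) is the space of m x n matrices.
dim(Hom(k^10, k^10)) = 10 * 10 = 100

100


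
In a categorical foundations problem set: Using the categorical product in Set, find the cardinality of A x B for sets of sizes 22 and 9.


In Set, the product A x B is the Cartesian product.
By the universal property, |A x B| = |A| * |B|.
|A x B| = 22 * 9 = 198

198


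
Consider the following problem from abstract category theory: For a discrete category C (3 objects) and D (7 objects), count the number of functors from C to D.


A functor from a discrete category C to D is determined by
where each object maps. Each of the 3 objects of C can map
to any of the 7 objects of D independently.
Number of functors = 7^3 = 343

343


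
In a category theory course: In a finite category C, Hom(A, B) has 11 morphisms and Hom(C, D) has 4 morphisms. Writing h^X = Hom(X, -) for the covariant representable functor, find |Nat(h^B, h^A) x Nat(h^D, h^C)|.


By the Yoneda lemma, Nat(h^B, h^A) is isomorphic to Hom(A, B),
so |Nat(h^B, h^A)| = |Hom(A, B)| and |Nat(h^D, h^C)| = |Hom(C, D)|.
|Hom(A, B)| = 11, |Hom(C, D)| = 4.
|Nat(h^B, h^A) x Nat(h^D, h^C)| = 11 * 4 = 44

44


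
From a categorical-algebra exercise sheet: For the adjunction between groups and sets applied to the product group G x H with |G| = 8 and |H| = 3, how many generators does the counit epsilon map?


The counit epsilon_K: F(U(K)) -> K of the Free-Forgetful adjunction
maps |K| generators of F(U(K)) into K. For K = G x H (the product group),
|G x H| = |G| * |H|.
Total generators mapped = 8 * 3 = 24.

24


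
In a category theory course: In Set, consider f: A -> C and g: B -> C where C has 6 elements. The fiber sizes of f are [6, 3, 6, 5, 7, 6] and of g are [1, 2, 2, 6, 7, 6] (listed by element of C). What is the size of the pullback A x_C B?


The pullback A x_C B consists of pairs (a, b) with f(a) = g(b).
For each element c in C, the fiber product has |f^-1(c)| * |g^-1(c)| elements.
Summing over C: 6 * 1 + 3 * 2 + 6 * 2 + 5 * 6 + 7 * 7 + 6 * 6
= 6 + 6 + 12 + 30 + 49 + 36 = 139

139


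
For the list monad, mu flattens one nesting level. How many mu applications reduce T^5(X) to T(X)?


Each application of mu: T^2 -> T removes one layer of nesting.
Starting at depth 5 (i.e., T^5(X)), we need to reach T(X).
Number of mu applications = 5 - 1 = 4

4


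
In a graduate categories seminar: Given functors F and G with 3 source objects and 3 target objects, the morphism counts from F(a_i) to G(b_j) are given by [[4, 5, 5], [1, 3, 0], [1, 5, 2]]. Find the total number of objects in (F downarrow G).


Objects of (F downarrow G) are triples (a, b, h: F(a)->G(b)).
The count equals the sum of all entries in the hom-matrix.
sum(row 0) = 14
sum(row 1) = 4
sum(row 2) = 8
Grand total = 26

26


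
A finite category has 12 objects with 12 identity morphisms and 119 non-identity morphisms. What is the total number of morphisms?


Each object has an identity morphism, giving 12 identities.
Adding the 119 non-identity morphisms:
Total = 12 + 119 = 131

131


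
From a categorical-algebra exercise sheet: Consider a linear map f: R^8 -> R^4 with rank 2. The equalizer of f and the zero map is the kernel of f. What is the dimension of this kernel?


The equalizer of f and the zero map is ker(f).
By the rank-nullity theorem: dim(ker(f)) = dim(domain) - rank(f).
dim(ker(f)) = 8 - 2 = 6

6


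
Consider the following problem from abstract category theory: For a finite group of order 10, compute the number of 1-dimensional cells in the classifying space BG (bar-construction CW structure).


In the bar-construction CW model of BG, the n-cells are indexed by
n-tuples [g_1|...|g_n] of non-identity elements of G (degenerate
simplices with some g_i = e do not contribute cells), so there are
(|G| - 1)^n n-cells.
For dim = 1 with |G| = 10:
cells = (10 - 1)^1 = 9^1 = 9

9


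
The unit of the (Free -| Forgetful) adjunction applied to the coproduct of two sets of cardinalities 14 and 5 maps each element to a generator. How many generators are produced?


The unit eta_X: X -> U(F(X)) of the Free-Forgetful adjunction
maps each element of X to a generator of F(X). For X = S + T (disjoint
union in Set), |S + T| = |S| + |T|.
Total mappings = 14 + 5 = 19.

19


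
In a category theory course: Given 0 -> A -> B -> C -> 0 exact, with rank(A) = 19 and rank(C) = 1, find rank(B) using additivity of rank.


For a short exact sequence 0 -> A -> B -> C -> 0,
rank is additive: rank(B) = rank(A) + rank(C).
rank(B) = 19 + 1 = 20

20


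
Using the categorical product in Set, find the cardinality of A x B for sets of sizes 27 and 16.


In Set, the product A x B is the Cartesian product.
By the universal property, |A x B| = |A| * |B|.
|A x B| = 27 * 16 = 432

432


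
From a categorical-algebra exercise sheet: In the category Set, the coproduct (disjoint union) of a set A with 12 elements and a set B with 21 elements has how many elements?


In Set, the coproduct A + B is the disjoint union.
|A + B| = |A| + |B| = 12 + 21 = 33

33


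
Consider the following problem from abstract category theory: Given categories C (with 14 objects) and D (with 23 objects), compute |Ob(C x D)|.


The product category C x D has objects that are pairs (c, d).
Number of pairs = |Ob(C)| * |Ob(D)| = 14 * 23 = 322

322


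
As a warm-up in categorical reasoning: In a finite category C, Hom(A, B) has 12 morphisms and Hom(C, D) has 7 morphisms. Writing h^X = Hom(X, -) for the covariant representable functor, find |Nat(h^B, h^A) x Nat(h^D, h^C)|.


By the Yoneda lemma, Nat(h^B, h^A) is isomorphic to Hom(A, B),
so |Nat(h^B, h^A)| = |Hom(A, B)| and |Nat(h^D, h^C)| = |Hom(C, D)|.
|Hom(A, B)| = 12, |Hom(C, D)| = 7.
|Nat(h^B, h^A) x Nat(h^D, h^C)| = 12 * 7 = 84

84


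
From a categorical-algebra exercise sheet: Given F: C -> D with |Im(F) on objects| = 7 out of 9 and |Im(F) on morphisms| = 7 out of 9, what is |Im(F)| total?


The image of F consists of distinct objects and distinct morphisms.
|Im(F)| on objects = 7
|Im(F)| on morphisms = 7
Total image cardinality = 7 + 7 = 14

14


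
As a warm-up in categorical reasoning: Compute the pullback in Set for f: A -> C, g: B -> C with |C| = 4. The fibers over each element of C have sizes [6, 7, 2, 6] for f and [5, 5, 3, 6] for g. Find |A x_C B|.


The pullback A x_C B consists of pairs (a, b) with f(a) = g(b).
For each element c in C, the fiber product has |f^-1(c)| * |g^-1(c)| elements.
Summing over C: 6 * 5 + 7 * 5 + 2 * 3 + 6 * 6
= 30 + 35 + 6 + 36 = 107

107


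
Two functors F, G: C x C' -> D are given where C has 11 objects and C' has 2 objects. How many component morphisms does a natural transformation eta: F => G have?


A natural transformation eta: F => G assigns one component morphism per
object of the domain category.
The domain is the product category C x C', so
|Ob(C x C')| = |Ob(C)| * |Ob(C')| = 11 * 2 = 22.
Therefore eta has 22 component morphisms.

22


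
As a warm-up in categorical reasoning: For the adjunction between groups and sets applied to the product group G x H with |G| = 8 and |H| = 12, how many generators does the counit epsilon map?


The counit epsilon_K: F(U(K)) -> K of the Free-Forgetful adjunction
maps |K| generators of F(U(K)) into K. For K = G x H (the product group),
|G x H| = |G| * |H|.
Total generators mapped = 8 * 12 = 96.

96


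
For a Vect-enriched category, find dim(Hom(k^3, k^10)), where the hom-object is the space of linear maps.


In Vect-enriched categories, Hom(k^n, k^m) is the space of m x n matrices.
dim(Hom(k^3, k^10)) = 10 * 3 = 30

30


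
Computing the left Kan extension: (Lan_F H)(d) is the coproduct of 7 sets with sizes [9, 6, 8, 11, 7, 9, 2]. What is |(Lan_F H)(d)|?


Pointwise, the left Kan extension (Lan_F H)(d) is the colimit, indexed
by the comma category (F downarrow d), of H composed with the
projection (F downarrow d) -> C. Here that colimit is given
as a coproduct (disjoint union) of sets, so its cardinality is the
sum of the sizes of the summands.
Coproduct of sets with sizes: 9 + 6 + 8 + 11 + 7 + 9 + 2
= 52

52


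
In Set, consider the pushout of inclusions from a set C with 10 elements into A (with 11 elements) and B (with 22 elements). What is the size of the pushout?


The pushout A +_C B identifies the images of C in A and B.
|A +_C B| = |A| + |B| - |C| (for injections).
= 11 + 22 - 10 = 23

23


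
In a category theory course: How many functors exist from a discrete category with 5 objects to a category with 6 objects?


A functor from a discrete category C to D is determined by
where each object maps. Each of the 5 objects of C can map
to any of the 6 objects of D independently.
Number of functors = 6^5 = 7776

7776


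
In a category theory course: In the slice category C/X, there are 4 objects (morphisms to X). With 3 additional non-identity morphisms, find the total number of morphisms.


In the slice category C/X, objects are morphisms to X.
Identity morphisms: 4 (one per object of C/X).
Non-identity morphisms: 3.
Total = 4 + 3 = 7

7


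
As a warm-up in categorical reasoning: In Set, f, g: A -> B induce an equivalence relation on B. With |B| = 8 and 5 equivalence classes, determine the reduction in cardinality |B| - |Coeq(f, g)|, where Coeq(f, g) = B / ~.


The coequalizer Coeq(f, g) = B / ~ has one element per equivalence class.
|B| = 8, |Coeq(f, g)| = 5.
|B| - |Coeq(f, g)| = 8 - 5 = 3.

3


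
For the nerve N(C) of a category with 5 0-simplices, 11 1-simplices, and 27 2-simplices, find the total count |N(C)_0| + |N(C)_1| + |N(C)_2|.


The 2-skeleton of the nerve N(C) consists of simplices in dimensions 0, 1, 2:
  |N(C)_0| = 5 (objects)
  |N(C)_1| = 11 (morphisms)
  |N(C)_2| = 27 (composable pairs)
Total = 5 + 11 + 27 = 43

43


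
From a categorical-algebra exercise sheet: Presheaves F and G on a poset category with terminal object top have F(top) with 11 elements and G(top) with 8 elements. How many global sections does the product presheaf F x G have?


Global sections of a presheaf on a poset with terminal top satisfy
Gamma(H) ~ H(top). Presheaves admit pointwise products, so
(F x G)(top) = F(top) x G(top) (Cartesian product).
|Gamma(F x G)| = |F(top)| * |G(top)| = 11 * 8 = 88.

88


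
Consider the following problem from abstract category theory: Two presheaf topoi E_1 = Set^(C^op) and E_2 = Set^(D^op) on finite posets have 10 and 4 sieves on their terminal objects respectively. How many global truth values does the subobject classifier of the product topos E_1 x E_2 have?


In a product of presheaf topoi E_1 x E_2, the subobject classifier
is Omega = Omega_1 x Omega_2 (componentwise), so
|Omega(top)| = |Omega_1(top_1)| * |Omega_2(top_2)|.
= 10 * 4 = 40.

40


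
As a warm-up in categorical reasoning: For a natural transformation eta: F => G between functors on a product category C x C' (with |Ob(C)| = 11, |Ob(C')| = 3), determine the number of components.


A natural transformation eta: F => G assigns one component morphism per
object of the domain category.
The domain is the product category C x C', so
|Ob(C x C')| = |Ob(C)| * |Ob(C')| = 11 * 3 = 33.
Therefore eta has 33 component morphisms.

33


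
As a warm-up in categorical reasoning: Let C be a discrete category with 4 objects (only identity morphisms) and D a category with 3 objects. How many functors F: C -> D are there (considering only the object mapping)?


A functor from a discrete category C to D is determined by
where each object maps. Each of the 4 objects of C can map
to any of the 3 objects of D independently.
Number of functors = 3^4 = 81

81


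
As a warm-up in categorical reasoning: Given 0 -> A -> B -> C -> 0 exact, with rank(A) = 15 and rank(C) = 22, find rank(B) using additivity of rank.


For a short exact sequence 0 -> A -> B -> C -> 0,
rank is additive: rank(B) = rank(A) + rank(C).
rank(B) = 15 + 22 = 37

37


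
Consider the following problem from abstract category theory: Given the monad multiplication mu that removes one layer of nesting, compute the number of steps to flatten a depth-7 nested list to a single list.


Each application of mu: T^2 -> T removes one layer of nesting.
Starting at depth 7 (i.e., T^7(X)), we need to reach T(X).
Number of mu applications = 7 - 1 = 6

6


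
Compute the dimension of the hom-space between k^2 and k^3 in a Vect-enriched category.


In Vect-enriched categories, Hom(k^n, k^m) is the space of m x n matrices.
dim(Hom(k^2, k^3)) = 3 * 2 = 6

6


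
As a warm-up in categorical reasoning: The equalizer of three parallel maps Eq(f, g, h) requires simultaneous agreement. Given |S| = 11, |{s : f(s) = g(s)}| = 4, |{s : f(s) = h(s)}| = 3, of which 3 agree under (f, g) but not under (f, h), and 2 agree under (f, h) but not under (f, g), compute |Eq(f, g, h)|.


Eq(f, g, h) is the triple-agreement set: points in S where all three
maps take the same value. Using inclusion-exclusion on the pairwise data:
Pair (f, g) agrees on 4 points; pair (f, h) on 3 points.
Points agreeing under (f, g) but not (f, h) = 3; under (f, h) but not (f, g) = 2.
Triple-agreement = agreement-in-(f, g) minus points that agree under (f, g) but not (f, h):
|Eq(f, g, h)| = 4 - 3 = 1
(cross-check via (f, h): 3 - 2 = 1.)

1


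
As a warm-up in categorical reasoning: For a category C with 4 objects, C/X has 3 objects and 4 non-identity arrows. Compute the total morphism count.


In the slice category C/X, objects are morphisms to X.
Identity morphisms: 3 (one per object of C/X).
Non-identity morphisms: 4.
Total = 3 + 4 = 7

7


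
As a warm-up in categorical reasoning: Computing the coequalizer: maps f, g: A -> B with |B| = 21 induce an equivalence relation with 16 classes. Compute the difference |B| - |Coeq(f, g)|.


The coequalizer Coeq(f, g) = B / ~ has one element per equivalence class.
|B| = 21, |Coeq(f, g)| = 16.
|B| - |Coeq(f, g)| = 21 - 16 = 5.

5


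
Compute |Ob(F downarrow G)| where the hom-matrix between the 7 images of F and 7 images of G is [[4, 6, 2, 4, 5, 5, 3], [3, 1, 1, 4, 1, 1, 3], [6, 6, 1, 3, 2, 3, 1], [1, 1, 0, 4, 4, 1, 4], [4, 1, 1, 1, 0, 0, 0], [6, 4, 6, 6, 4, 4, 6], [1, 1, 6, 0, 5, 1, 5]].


Objects of (F downarrow G) are triples (a, b, h: F(a)->G(b)).
The count equals the sum of all entries in the hom-matrix.
sum(row 0) = 29
sum(row 1) = 14
sum(row 2) = 22
sum(row 3) = 15
sum(row 4) = 7
sum(row 5) = 36
sum(row 6) = 19
Grand total = 142

142


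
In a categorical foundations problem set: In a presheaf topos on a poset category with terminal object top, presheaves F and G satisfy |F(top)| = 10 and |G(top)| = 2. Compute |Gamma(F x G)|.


Global sections of a presheaf on a poset with terminal top satisfy
Gamma(H) ~ H(top). Presheaves admit pointwise products, so
(F x G)(top) = F(top) x G(top) (Cartesian product).
|Gamma(F x G)| = |F(top)| * |G(top)| = 10 * 2 = 20.

20


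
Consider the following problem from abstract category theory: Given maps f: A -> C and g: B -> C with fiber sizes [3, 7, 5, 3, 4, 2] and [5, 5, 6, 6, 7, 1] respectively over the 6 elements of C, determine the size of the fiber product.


The pullback A x_C B consists of pairs (a, b) with f(a) = g(b).
For each element c in C, the fiber product has |f^-1(c)| * |g^-1(c)| elements.
Summing over C: 3 * 5 + 7 * 5 + 5 * 6 + 3 * 6 + 4 * 7 + 2 * 1
= 15 + 35 + 30 + 18 + 28 + 2 = 128

128


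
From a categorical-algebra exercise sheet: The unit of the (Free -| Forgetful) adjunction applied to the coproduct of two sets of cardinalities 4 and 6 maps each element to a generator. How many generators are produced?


The unit eta_X: X -> U(F(X)) of the Free-Forgetful adjunction
maps each element of X to a generator of F(X). For X = S + T (disjoint
union in Set), |S + T| = |S| + |T|.
Total mappings = 4 + 6 = 10.

10


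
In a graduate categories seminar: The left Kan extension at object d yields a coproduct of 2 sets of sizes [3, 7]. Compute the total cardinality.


Pointwise, the left Kan extension (Lan_F H)(d) is the colimit, indexed
by the comma category (F downarrow d), of H composed with the
projection (F downarrow d) -> C. Here that colimit is given
as a coproduct (disjoint union) of sets, so its cardinality is the
sum of the sizes of the summands.
Coproduct of sets with sizes: 3 + 7
= 10

10


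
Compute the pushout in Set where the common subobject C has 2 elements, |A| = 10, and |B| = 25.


The pushout A +_C B identifies the images of C in A and B.
|A +_C B| = |A| + |B| - |C| (for injections).
= 10 + 25 - 2 = 33

33


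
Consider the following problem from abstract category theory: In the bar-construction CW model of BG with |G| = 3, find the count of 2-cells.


In the bar-construction CW model of BG, the n-cells are indexed by
n-tuples [g_1|...|g_n] of non-identity elements of G (degenerate
simplices with some g_i = e do not contribute cells), so there are
(|G| - 1)^n n-cells.
For dim = 2 with |G| = 3:
cells = (3 - 1)^2 = 2^2 = 4

4


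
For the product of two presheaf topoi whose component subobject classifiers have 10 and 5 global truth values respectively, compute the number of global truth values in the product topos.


In a product of presheaf topoi E_1 x E_2, the subobject classifier
is Omega = Omega_1 x Omega_2 (componentwise), so
|Omega(top)| = |Omega_1(top_1)| * |Omega_2(top_2)|.
= 10 * 5 = 50.

50


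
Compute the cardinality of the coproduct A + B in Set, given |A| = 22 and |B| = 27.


In Set, the coproduct A + B is the disjoint union.
|A + B| = |A| + |B| = 22 + 27 = 49

49


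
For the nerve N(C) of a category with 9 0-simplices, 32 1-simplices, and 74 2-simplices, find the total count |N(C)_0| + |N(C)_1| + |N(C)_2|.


The 2-skeleton of the nerve N(C) consists of simplices in dimensions 0, 1, 2:
  |N(C)_0| = 9 (objects)
  |N(C)_1| = 32 (morphisms)
  |N(C)_2| = 74 (composable pairs)
Total = 9 + 32 + 74 = 115

115


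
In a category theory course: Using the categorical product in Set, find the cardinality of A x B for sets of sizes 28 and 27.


In Set, the product A x B is the Cartesian product.
By the universal property, |A x B| = |A| * |B|.
|A x B| = 28 * 27 = 756

756


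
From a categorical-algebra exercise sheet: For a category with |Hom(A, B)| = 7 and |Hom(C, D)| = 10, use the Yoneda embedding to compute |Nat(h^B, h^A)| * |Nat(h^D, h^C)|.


By the Yoneda lemma, Nat(h^B, h^A) is isomorphic to Hom(A, B),
so |Nat(h^B, h^A)| = |Hom(A, B)| and |Nat(h^D, h^C)| = |Hom(C, D)|.
|Hom(A, B)| = 7, |Hom(C, D)| = 10.
|Nat(h^B, h^A) x Nat(h^D, h^C)| = 7 * 10 = 70

70


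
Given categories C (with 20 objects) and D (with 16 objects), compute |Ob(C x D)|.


The product category C x D has objects that are pairs (c, d).
Number of pairs = |Ob(C)| * |Ob(D)| = 20 * 16 = 320

320


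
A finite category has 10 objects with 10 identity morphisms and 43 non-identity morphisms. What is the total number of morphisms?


Each object has an identity morphism, giving 10 identities.
Adding the 43 non-identity morphisms:
Total = 10 + 43 = 53

53


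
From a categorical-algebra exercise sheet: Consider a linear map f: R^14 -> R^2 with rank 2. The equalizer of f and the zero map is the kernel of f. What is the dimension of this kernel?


The equalizer of f and the zero map is ker(f).
By the rank-nullity theorem: dim(ker(f)) = dim(domain) - rank(f).
dim(ker(f)) = 14 - 2 = 12

12


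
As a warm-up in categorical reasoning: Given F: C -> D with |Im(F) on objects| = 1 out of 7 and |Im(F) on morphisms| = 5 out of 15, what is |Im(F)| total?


The image of F consists of distinct objects and distinct morphisms.
|Im(F)| on objects = 1
|Im(F)| on morphisms = 5
Total image cardinality = 1 + 5 = 6

6


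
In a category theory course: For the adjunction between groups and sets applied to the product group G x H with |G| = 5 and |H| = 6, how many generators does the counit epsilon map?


The counit epsilon_K: F(U(K)) -> K of the Free-Forgetful adjunction
maps |K| generators of F(U(K)) into K. For K = G x H (the product group),
|G x H| = |G| * |H|.
Total generators mapped = 5 * 6 = 30.

30


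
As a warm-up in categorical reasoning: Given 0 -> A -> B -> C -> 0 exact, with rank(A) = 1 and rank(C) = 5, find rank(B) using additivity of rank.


For a short exact sequence 0 -> A -> B -> C -> 0,
rank is additive: rank(B) = rank(A) + rank(C).
rank(B) = 1 + 5 = 6

6


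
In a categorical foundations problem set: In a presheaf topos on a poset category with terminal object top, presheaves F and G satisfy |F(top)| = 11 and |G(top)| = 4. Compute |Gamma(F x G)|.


Global sections of a presheaf on a poset with terminal top satisfy
Gamma(H) ~ H(top). Presheaves admit pointwise products, so
(F x G)(top) = F(top) x G(top) (Cartesian product).
|Gamma(F x G)| = |F(top)| * |G(top)| = 11 * 4 = 44.

44


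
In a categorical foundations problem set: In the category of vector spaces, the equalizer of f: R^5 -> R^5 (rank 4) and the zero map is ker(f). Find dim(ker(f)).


The equalizer of f and the zero map is ker(f).
By the rank-nullity theorem: dim(ker(f)) = dim(domain) - rank(f).
dim(ker(f)) = 5 - 4 = 1

1


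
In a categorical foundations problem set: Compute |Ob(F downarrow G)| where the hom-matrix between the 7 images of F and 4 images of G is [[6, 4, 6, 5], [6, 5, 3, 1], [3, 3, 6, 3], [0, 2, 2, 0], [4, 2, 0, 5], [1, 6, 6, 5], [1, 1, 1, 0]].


Objects of (F downarrow G) are triples (a, b, h: F(a)->G(b)).
The count equals the sum of all entries in the hom-matrix.
sum(row 0) = 21
sum(row 1) = 15
sum(row 2) = 15
sum(row 3) = 4
sum(row 4) = 11
sum(row 5) = 18
sum(row 6) = 3
Grand total = 87

87


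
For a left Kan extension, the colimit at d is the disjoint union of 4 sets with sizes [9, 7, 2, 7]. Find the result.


Pointwise, the left Kan extension (Lan_F H)(d) is the colimit, indexed
by the comma category (F downarrow d), of H composed with the
projection (F downarrow d) -> C. Here that colimit is given
as a coproduct (disjoint union) of sets, so its cardinality is the
sum of the sizes of the summands.
Coproduct of sets with sizes: 9 + 7 + 2 + 7
= 25

25


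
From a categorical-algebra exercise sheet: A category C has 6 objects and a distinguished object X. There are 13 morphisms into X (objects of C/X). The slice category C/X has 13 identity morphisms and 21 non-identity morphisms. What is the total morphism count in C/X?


In the slice category C/X, objects are morphisms to X.
Identity morphisms: 13 (one per object of C/X).
Non-identity morphisms: 21.
Total = 13 + 21 = 34

34


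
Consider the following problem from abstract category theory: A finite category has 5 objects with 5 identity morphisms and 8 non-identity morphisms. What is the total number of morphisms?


Each object has an identity morphism, giving 5 identities.
Adding the 8 non-identity morphisms:
Total = 5 + 8 = 13

13


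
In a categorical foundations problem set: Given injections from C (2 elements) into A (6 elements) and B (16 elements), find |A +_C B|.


The pushout A +_C B identifies the images of C in A and B.
|A +_C B| = |A| + |B| - |C| (for injections).
= 6 + 16 - 2 = 20

20


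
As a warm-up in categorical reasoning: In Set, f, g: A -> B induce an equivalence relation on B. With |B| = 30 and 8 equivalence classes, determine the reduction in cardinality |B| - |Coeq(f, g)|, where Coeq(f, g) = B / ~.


The coequalizer Coeq(f, g) = B / ~ has one element per equivalence class.
|B| = 30, |Coeq(f, g)| = 8.
|B| - |Coeq(f, g)| = 30 - 8 = 22.

22


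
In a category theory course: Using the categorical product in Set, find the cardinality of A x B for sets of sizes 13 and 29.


In Set, the product A x B is the Cartesian product.
By the universal property, |A x B| = |A| * |B|.
|A x B| = 13 * 29 = 377

377


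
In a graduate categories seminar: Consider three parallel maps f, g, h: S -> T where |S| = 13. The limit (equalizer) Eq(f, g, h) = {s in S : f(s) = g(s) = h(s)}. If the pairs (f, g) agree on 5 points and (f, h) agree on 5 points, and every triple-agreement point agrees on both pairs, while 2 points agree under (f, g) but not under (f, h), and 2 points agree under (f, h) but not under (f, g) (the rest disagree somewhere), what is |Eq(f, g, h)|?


Eq(f, g, h) is the triple-agreement set: points in S where all three
maps take the same value. Using inclusion-exclusion on the pairwise data:
Pair (f, g) agrees on 5 points; pair (f, h) on 5 points.
Points agreeing under (f, g) but not (f, h) = 2; under (f, h) but not (f, g) = 2.
Triple-agreement = agreement-in-(f, g) minus points that agree under (f, g) but not (f, h):
|Eq(f, g, h)| = 5 - 2 = 3
(cross-check via (f, h): 5 - 2 = 3.)

3


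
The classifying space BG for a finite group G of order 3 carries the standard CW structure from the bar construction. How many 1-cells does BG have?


In the bar-construction CW model of BG, the n-cells are indexed by
n-tuples [g_1|...|g_n] of non-identity elements of G (degenerate
simplices with some g_i = e do not contribute cells), so there are
(|G| - 1)^n n-cells.
For dim = 1 with |G| = 3:
cells = (3 - 1)^1 = 2^1 = 2

2


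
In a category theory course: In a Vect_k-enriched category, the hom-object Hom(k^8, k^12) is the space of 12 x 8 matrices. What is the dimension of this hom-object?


In Vect-enriched categories, Hom(k^n, k^m) is the space of m x n matrices.
dim(Hom(k^8, k^12)) = 12 * 8 = 96

96


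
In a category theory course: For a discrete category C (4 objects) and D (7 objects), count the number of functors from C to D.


A functor from a discrete category C to D is determined by
where each object maps. Each of the 4 objects of C can map
to any of the 7 objects of D independently.
Number of functors = 7^4 = 2401

2401


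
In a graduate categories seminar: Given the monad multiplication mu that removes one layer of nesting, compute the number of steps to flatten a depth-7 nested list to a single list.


Each application of mu: T^2 -> T removes one layer of nesting.
Starting at depth 7 (i.e., T^7(X)), we need to reach T(X).
Number of mu applications = 7 - 1 = 6

6


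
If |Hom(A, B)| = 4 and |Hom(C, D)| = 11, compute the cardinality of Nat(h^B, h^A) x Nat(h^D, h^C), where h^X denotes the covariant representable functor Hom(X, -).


By the Yoneda lemma, Nat(h^B, h^A) is isomorphic to Hom(A, B),
so |Nat(h^B, h^A)| = |Hom(A, B)| and |Nat(h^D, h^C)| = |Hom(C, D)|.
|Hom(A, B)| = 4, |Hom(C, D)| = 11.
|Nat(h^B, h^A) x Nat(h^D, h^C)| = 4 * 11 = 44

44


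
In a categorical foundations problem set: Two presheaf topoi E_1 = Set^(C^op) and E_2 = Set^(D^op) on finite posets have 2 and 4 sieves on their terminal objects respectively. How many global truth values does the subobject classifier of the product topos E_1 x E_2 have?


In a product of presheaf topoi E_1 x E_2, the subobject classifier
is Omega = Omega_1 x Omega_2 (componentwise), so
|Omega(top)| = |Omega_1(top_1)| * |Omega_2(top_2)|.
= 2 * 4 = 8.

8


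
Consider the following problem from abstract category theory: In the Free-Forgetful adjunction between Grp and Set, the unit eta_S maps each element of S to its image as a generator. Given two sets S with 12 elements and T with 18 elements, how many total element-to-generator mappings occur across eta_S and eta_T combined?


The unit eta_X: X -> U(F(X)) of the Free-Forgetful adjunction
maps each element of X to a generator of F(X). For X = S + T (disjoint
union in Set), |S + T| = |S| + |T|.
Total mappings = 12 + 18 = 30.

30


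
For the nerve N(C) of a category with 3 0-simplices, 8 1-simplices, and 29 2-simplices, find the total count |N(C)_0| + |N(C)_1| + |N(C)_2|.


The 2-skeleton of the nerve N(C) consists of simplices in dimensions 0, 1, 2:
  |N(C)_0| = 3 (objects)
  |N(C)_1| = 8 (morphisms)
  |N(C)_2| = 29 (composable pairs)
Total = 3 + 8 + 29 = 40

40


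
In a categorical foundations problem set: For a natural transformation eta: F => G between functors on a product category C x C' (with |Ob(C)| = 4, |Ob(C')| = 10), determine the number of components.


A natural transformation eta: F => G assigns one component morphism per
object of the domain category.
The domain is the product category C x C', so
|Ob(C x C')| = |Ob(C)| * |Ob(C')| = 4 * 10 = 40.
Therefore eta has 40 component morphisms.

40


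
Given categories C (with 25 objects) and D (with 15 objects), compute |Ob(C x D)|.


The product category C x D has objects that are pairs (c, d).
Number of pairs = |Ob(C)| * |Ob(D)| = 25 * 15 = 375

375


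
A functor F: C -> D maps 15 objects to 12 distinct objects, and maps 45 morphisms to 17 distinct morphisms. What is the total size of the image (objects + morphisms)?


The image of F consists of distinct objects and distinct morphisms.
|Im(F)| on objects = 12
|Im(F)| on morphisms = 17
Total image cardinality = 12 + 17 = 29

29


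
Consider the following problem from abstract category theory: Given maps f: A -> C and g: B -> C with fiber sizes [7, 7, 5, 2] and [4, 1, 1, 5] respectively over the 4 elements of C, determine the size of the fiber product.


The pullback A x_C B consists of pairs (a, b) with f(a) = g(b).
For each element c in C, the fiber product has |f^-1(c)| * |g^-1(c)| elements.
Summing over C: 7 * 4 + 7 * 1 + 5 * 1 + 2 * 5
= 28 + 7 + 5 + 10 = 50

50


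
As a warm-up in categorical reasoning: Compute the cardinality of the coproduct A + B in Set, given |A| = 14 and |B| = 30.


In Set, the coproduct A + B is the disjoint union.
|A + B| = |A| + |B| = 14 + 30 = 44

44


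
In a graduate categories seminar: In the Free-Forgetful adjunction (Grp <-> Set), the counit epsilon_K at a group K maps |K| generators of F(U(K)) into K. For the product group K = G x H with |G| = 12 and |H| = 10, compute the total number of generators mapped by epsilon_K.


The counit epsilon_K: F(U(K)) -> K of the Free-Forgetful adjunction
maps |K| generators of F(U(K)) into K. For K = G x H (the product group),
|G x H| = |G| * |H|.
Total generators mapped = 12 * 10 = 120.

120


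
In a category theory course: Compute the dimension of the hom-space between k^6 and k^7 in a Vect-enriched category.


In Vect-enriched categories, Hom(k^n, k^m) is the space of m x n matrices.
dim(Hom(k^6, k^7)) = 7 * 6 = 42

42


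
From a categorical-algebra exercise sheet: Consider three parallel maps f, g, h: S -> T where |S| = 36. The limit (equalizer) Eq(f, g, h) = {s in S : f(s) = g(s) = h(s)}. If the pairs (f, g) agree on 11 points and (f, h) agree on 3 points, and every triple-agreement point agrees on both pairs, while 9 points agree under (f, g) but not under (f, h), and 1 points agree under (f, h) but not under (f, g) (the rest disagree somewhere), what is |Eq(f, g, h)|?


Eq(f, g, h) is the triple-agreement set: points in S where all three
maps take the same value. Using inclusion-exclusion on the pairwise data:
Pair (f, g) agrees on 11 points; pair (f, h) on 3 points.
Points agreeing under (f, g) but not (f, h) = 9; under (f, h) but not (f, g) = 1.
Triple-agreement = agreement-in-(f, g) minus points that agree under (f, g) but not (f, h):
|Eq(f, g, h)| = 11 - 9 = 2
(cross-check via (f, h): 3 - 1 = 2.)

2


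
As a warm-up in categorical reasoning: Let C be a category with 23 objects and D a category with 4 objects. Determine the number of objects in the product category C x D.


The product category C x D has objects that are pairs (c, d).
Number of pairs = |Ob(C)| * |Ob(D)| = 23 * 4 = 92

92


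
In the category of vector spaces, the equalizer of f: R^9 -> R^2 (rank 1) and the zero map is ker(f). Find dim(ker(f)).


The equalizer of f and the zero map is ker(f).
By the rank-nullity theorem: dim(ker(f)) = dim(domain) - rank(f).
dim(ker(f)) = 9 - 1 = 8

8


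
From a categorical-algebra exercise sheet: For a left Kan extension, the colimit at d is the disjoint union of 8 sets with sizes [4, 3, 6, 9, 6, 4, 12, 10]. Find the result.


Pointwise, the left Kan extension (Lan_F H)(d) is the colimit, indexed
by the comma category (F downarrow d), of H composed with the
projection (F downarrow d) -> C. Here that colimit is given
as a coproduct (disjoint union) of sets, so its cardinality is the
sum of the sizes of the summands.
Coproduct of sets with sizes: 4 + 3 + 6 + 9 + 6 + 4 + 12 + 10
= 54

54


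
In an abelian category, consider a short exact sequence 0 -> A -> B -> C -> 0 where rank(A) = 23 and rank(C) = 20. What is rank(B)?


For a short exact sequence 0 -> A -> B -> C -> 0,
rank is additive: rank(B) = rank(A) + rank(C).
rank(B) = 23 + 20 = 43

43


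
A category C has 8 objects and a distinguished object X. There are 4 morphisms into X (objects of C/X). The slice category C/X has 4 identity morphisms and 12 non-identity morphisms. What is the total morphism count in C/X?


In the slice category C/X, objects are morphisms to X.
Identity morphisms: 4 (one per object of C/X).
Non-identity morphisms: 12.
Total = 4 + 12 = 16

16


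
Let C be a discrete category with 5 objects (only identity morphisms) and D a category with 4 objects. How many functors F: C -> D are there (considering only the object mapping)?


A functor from a discrete category C to D is determined by
where each object maps. Each of the 5 objects of C can map
to any of the 4 objects of D independently.
Number of functors = 4^5 = 1024

1024


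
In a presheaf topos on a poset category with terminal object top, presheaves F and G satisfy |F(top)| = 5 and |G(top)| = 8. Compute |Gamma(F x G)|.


Global sections of a presheaf on a poset with terminal top satisfy
Gamma(H) ~ H(top). Presheaves admit pointwise products, so
(F x G)(top) = F(top) x G(top) (Cartesian product).
|Gamma(F x G)| = |F(top)| * |G(top)| = 5 * 8 = 40.

40
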